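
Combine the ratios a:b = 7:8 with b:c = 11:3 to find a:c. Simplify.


Given a:b = 7:8 and b:c = 11:3
Make b consistent. Multiply first ratio by 11: a:b = 77:88
Multiply second ratio by 8: b:c = 88:24
Now b = 88 in both, so a:b:c = 77:88:24
Therefore a:c = 77:24
Simplify by GCD: a:c = 77:24

77:24


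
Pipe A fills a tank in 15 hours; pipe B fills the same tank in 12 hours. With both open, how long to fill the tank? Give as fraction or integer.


Rate of A = 1/15 job per hour
Rate of B = 1/12 job per hour
Combined rate = 1/15 + 1/12
Find common denominator: (12 + 15)/(15*12) = 27/180
Combined rate = 3/20 job per hour
Time together = 1 / (3/20) = 20/3 hours

20/3


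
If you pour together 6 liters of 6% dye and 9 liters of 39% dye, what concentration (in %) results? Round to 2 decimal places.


Solute in mixture 1 = 6% of 6 L = 6*6/100 = 9/25 L
Solute in mixture 2 = 39% of 9 L = 9*39/100 = 351/100 L
Total solute = 9/25 + 351/100 = 387/100 L
Total volume = 6 + 9 = 15 L
Final concentration = 387/100/15 * 100 = 25.80%

25.80


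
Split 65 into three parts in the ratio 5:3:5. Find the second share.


Ratio = 5:3:5
Total parts = 5 + 3 + 5 = 13
Value per part = 65 / 13 = 5
First share = 5 * 5 = 25
Middle share = 3 * 5 = 15
Third share = 5 * 5 = 25

15


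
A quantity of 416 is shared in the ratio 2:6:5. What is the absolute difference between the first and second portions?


Total parts = 2 + 6 + 5 = 13
Value per part = 416 / 13 = 32
Shares: 2*32=64, 6*32=192, 5*32=160
First share = 64, second share = 192
Difference = |64 - 192| = 128

128


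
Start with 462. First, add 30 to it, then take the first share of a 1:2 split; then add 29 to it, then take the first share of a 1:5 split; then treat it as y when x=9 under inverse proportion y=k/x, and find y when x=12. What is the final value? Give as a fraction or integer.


Start with 462.
Step 1: Add 30: 462+30=492; split 1:2 first = 492*1/3 = 164
Step 2: Add 29: 164+29=193; split 1:5 first = 193*1/6 = 193/6
Step 3: Inverse prop: k = (193/6)*9; new y = k/12 = 193/6*9/12 = 193/8
Final result = 193/8

193/8


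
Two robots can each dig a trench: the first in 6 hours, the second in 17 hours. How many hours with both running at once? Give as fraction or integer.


Rate of A = 1/6 job per hour
Rate of B = 1/17 job per hour
Combined rate = 1/6 + 1/17
Find common denominator: (17 + 6)/(6*17) = 23/102
Combined rate = 23/102 job per hour
Time together = 1 / (23/102) = 102/23 hours

102/23


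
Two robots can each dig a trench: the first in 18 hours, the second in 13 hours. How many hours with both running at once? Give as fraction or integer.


Rate of A = 1/18 job per hour
Rate of B = 1/13 job per hour
Combined rate = 1/18 + 1/13
Find common denominator: (13 + 18)/(18*13) = 31/234
Combined rate = 31/234 job per hour
Time together = 1 / (31/234) = 234/31 hours

234/31


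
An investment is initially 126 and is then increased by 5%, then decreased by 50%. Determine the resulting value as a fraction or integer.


Start: 126
Step 1: increase by 5% => multiply by 105/100
  126 * 105/100 = 1323/10
Step 2: decrease by 50% => multiply by 50/100
  1323/10 * 50/100 = 1323/20
Final value = 1323/20

1323/20


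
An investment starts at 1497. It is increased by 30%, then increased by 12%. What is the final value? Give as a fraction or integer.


Start: 1497
Step 1: increase by 30% => multiply by 130/100
  1497 * 130/100 = 19461/10
Step 2: increase by 12% => multiply by 112/100
  19461/10 * 112/100 = 272454/125
Final value = 272454/125

272454/125


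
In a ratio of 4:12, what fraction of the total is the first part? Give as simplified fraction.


Total parts = 4 + 12 = 16
First part fraction = 4/16
Simplify: 4/16 = 1/4

1/4


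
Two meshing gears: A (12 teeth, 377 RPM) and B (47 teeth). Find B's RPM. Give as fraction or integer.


Gear ratio: teeth_A * RPM_A = teeth_B * RPM_B
12 * 377 = 47 * RPM_B
4524 = 47 * RPM_B
RPM_B = 4524 / 47
RPM_B = 4524/47

4524/47


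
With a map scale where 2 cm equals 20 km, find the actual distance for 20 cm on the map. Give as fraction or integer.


Map scale: 2 cm = 20 km
Measured distance on map = 20 cm
Set up proportion: 20 * 20 / 2
= 400 / 2
= 200 km

200


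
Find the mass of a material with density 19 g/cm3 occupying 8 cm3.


Using mass = density * volume
Density = 19 g/cm3
Volume = 8 cm3
Mass = 19 * 8
= 152 g

152


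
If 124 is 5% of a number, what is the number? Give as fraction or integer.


Given: 124 is 5% of the whole
Set up: 124 = 5/100 * whole
whole = 124 * 100 / 5
whole = 12400 / 5
whole = 2480

2480


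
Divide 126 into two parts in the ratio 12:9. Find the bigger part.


Total parts = 12 + 9 = 21
Value per part = 126 / 21 = 6
First share = 12 * 6 = 72
Second share = 9 * 6 = 54
Larger share = 72

72


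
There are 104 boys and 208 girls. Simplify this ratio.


Find GCD(104, 208)
GCD = 104
Divide both by 104: 104/104 = 1, 208/104 = 2
Simplified ratio = 1:2

1:2


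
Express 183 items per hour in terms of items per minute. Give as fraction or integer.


Converting from per hour to per minute
Rate = 183 items per hour
Divide by 60: 183/60
= 61/20 items per minute

61/20


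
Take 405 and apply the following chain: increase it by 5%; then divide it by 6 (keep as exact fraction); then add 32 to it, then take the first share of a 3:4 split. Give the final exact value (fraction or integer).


Start with 405.
Step 1: Increase by 5%: 405 * 105/100 = 1701/4
Step 2: Divide by 6: 1701/4 / 6 = 567/8
Step 3: Add 32: 567/8+32=823/8; split 3:4 first = 823/8*3/7 = 2469/56
Final result = 2469/56

2469/56


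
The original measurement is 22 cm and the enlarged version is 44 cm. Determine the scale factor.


Original length = 22 cm
Scaled length = 44 cm
Scale factor = 44 / 22
= 2

2


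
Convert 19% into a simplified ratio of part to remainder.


Part = 19%, Remainder = 81%
Ratio = 19:81
GCD(19, 81) = 1
Simplify: 19:81 = 19:81

19:81


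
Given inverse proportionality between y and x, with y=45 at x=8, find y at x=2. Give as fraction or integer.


Inverse proportion: y = k/x
Find k: k = 8 * 45 = 360
Compute y at x=2: y = 360/2
y = 180

180


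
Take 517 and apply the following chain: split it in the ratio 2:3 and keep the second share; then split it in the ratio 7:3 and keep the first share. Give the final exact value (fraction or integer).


Start with 517.
Step 1: Split 2:3, second share = 517 * 3/5 = 1551/5
Step 2: Split 7:3, first share = 1551/5 * 7/10 = 10857/50
Final result = 10857/50

10857/50


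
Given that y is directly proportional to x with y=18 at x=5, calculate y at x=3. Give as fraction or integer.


Direct proportion: y = kx
Find k: k = 18/5 = 18/5
Compute y at x=3: y = 18/5 * 3
y = 54/5

54/5


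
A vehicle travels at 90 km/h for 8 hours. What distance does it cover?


Using distance = speed * time
Speed = 90 km/h
Time = 8 hours
Distance = 90 * 8
= 720 km

720


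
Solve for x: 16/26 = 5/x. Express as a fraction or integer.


Setting up: 16/26 = 5/x
Cross multiply: 16 * x = 26 * 5
16x = 130
x = 130/16
x = 65/8

65/8


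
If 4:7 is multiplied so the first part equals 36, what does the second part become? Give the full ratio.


Original ratio: 4:7
First term target: 36
Scale factor = 36 / 4 = 9
Multiply second term: 7 * 9 = 63
Equivalent ratio = 36:63

36:63


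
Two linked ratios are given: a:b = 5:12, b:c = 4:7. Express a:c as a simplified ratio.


Given a:b = 5:12 and b:c = 4:7
Make b consistent. Multiply first ratio by 4: a:b = 20:48
Multiply second ratio by 12: b:c = 48:84
Now b = 48 in both, so a:b:c = 20:48:84
Therefore a:c = 20:84
Simplify by GCD: a:c = 5:21

5:21


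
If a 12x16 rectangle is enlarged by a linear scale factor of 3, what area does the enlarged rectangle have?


Original dimensions: 12 x 16
Enlargement factor = 3
New width = 12 * 3 = 36
New height = 16 * 3 = 48
New area = 36 * 48 = 1728

1728


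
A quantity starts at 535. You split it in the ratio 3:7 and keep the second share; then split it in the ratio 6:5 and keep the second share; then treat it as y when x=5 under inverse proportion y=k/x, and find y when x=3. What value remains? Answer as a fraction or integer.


Start with 535.
Step 1: Split 3:7, second share = 535 * 7/10 = 749/2
Step 2: Split 6:5, second share = 749/2 * 5/11 = 3745/22
Step 3: Inverse prop: k = (3745/22)*5; new y = k/3 = 3745/22*5/3 = 18725/66
Final result = 18725/66

18725/66


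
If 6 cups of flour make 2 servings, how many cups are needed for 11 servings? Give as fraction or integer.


Original: 6 cups for 2 servings
Target servings = 11
Scaling factor = 11/2
New amount = 6 * 11/2
= 66/2
= 33 cups

33


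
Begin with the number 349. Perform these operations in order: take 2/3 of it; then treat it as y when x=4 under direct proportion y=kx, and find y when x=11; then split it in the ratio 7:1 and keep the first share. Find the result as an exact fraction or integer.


Start with 349.
Step 1: Take 2/3: 349 * 2/3 = 698/3
Step 2: Direct prop: k = (698/3)/4; new y = k*11 = 698/3*11/4 = 3839/6
Step 3: Split 7:1, first share = 3839/6 * 7/8 = 26873/48
Final result = 26873/48

26873/48


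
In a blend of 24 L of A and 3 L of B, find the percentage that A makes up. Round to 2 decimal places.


Volume of A = 24 L
Volume of B = 3 L
Total volume = 24 + 3 = 27 L
Percentage of A = (24/27) * 100
= 88.89%

88.89


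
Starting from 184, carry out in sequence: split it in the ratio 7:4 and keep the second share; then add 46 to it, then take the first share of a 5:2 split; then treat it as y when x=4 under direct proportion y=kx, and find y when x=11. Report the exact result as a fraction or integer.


Start with 184.
Step 1: Split 7:4, second share = 184 * 4/11 = 736/11
Step 2: Add 46: 736/11+46=1242/11; split 5:2 first = 1242/11*5/7 = 6210/77
Step 3: Direct prop: k = (6210/77)/4; new y = k*11 = 6210/77*11/4 = 3105/14
Final result = 3105/14

3105/14


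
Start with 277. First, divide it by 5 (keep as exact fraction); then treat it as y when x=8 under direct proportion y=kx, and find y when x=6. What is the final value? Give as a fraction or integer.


Start with 277.
Step 1: Divide by 5: 277 / 5 = 277/5
Step 2: Direct prop: k = (277/5)/8; new y = k*6 = 277/5*6/8 = 831/20
Final result = 831/20

831/20


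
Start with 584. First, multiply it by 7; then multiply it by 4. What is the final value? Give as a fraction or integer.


Start with 584.
Step 1: Multiply by 7: 584 * 7 = 4088
Step 2: Multiply by 4: 4088 * 4 = 16352
Final result = 16352

16352


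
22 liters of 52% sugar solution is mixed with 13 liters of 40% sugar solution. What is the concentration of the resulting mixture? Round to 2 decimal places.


Solute in mixture 1 = 52% of 22 L = 22*52/100 = 286/25 L
Solute in mixture 2 = 40% of 13 L = 13*40/100 = 26/5 L
Total solute = 286/25 + 26/5 = 416/25 L
Total volume = 22 + 13 = 35 L
Final concentration = 416/25/35 * 100 = 47.54%

47.54


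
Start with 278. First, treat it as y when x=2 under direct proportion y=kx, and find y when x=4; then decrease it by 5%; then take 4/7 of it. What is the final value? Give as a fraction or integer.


Start with 278.
Step 1: Direct prop: k = (278)/2; new y = k*4 = 278*4/2 = 556
Step 2: Decrease by 5%: 556 * 95/100 = 2641/5
Step 3: Take 4/7: 2641/5 * 4/7 = 10564/35
Final result = 10564/35

10564/35


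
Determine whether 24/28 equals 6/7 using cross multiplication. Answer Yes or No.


Cross multiply to check 24/28 = 6/7
Left cross product: 24 * 7 = 168
Right cross product: 28 * 6 = 168
168 = 168
Equal, so proportions match => Yes

Yes


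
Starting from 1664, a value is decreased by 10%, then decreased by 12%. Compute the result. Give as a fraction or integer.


Start: 1664
Step 1: decrease by 10% => multiply by 90/100
  1664 * 90/100 = 7488/5
Step 2: decrease by 12% => multiply by 88/100
  7488/5 * 88/100 = 164736/125
Final value = 164736/125

164736/125


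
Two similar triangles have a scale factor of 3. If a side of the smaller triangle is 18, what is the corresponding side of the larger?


Similar triangles have proportional sides
Scale factor = 3
Smaller side = 18
Corresponding larger side = 18 * 3
= 54

54


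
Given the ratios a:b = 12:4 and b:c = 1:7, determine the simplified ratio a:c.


Given a:b = 12:4 and b:c = 1:7
Make b consistent. Multiply first ratio by 1: a:b = 12:4
Multiply second ratio by 4: b:c = 4:28
Now b = 4 in both, so a:b:c = 12:4:28
Therefore a:c = 12:28
Simplify by GCD: a:c = 3:7

3:7


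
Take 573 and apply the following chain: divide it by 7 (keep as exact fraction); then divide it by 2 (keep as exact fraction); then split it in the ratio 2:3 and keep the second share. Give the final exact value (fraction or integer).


Start with 573.
Step 1: Divide by 7: 573 / 7 = 573/7
Step 2: Divide by 2: 573/7 / 2 = 573/14
Step 3: Split 2:3, second share = 573/14 * 3/5 = 1719/70
Final result = 1719/70

1719/70


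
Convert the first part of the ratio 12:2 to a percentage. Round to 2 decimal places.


Total parts = 12 + 2 = 14
First part fraction = 12/14
Percentage = (12/14) * 100
= 0.857143 * 100
= 85.71%

85.71


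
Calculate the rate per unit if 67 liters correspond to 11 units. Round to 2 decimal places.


Total liters = 67
Number of units = 11
Unit rate = 67 / 11
= 6.09 liters per unit

6.09


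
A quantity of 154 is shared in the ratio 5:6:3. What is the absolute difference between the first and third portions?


Total parts = 5 + 6 + 3 = 14
Value per part = 154 / 14 = 11
Shares: 5*11=55, 6*11=66, 3*11=33
First share = 55, third share = 33
Difference = |55 - 33| = 22

22


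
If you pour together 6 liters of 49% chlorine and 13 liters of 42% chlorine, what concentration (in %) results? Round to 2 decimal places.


Solute in mixture 1 = 49% of 6 L = 6*49/100 = 147/50 L
Solute in mixture 2 = 42% of 13 L = 13*42/100 = 273/50 L
Total solute = 147/50 + 273/50 = 42/5 L
Total volume = 6 + 13 = 19 L
Final concentration = 42/5/19 * 100 = 44.21%

44.21


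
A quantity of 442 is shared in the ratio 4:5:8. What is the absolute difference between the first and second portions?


Total parts = 4 + 5 + 8 = 17
Value per part = 442 / 17 = 26
Shares: 4*26=104, 5*26=130, 8*26=208
First share = 104, second share = 130
Difference = |104 - 130| = 26

26


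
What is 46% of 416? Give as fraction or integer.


Compute 46% of 416
Convert percentage: 46% = 46/100
Multiply: 416 * 46/100
= 19136/100
= 4784/25

4784/25


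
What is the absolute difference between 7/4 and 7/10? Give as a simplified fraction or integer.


Simplify: 7/4 = 7/4 and 7/10 = 7/10
Find common denominator: LCD = 20
Convert: 35/20 and 14/20
Difference = |35 - 14|/20 = 21/20
Simplified = 21/20

21/20


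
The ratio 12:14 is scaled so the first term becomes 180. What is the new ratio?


Original ratio: 12:14
First term target: 180
Scale factor = 180 / 12 = 15
Multiply second term: 14 * 15 = 210
Equivalent ratio = 180:210

180:210


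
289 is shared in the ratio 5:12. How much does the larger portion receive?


Total parts = 5 + 12 = 17
Value per part = 289 / 17 = 17
First share = 5 * 17 = 85
Second share = 12 * 17 = 204
Larger share = 204

204


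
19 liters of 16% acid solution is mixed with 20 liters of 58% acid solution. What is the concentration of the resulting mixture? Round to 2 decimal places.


Solute in mixture 1 = 16% of 19 L = 19*16/100 = 76/25 L
Solute in mixture 2 = 58% of 20 L = 20*58/100 = 58/5 L
Total solute = 76/25 + 58/5 = 366/25 L
Total volume = 19 + 20 = 39 L
Final concentration = 366/25/39 * 100 = 37.54%

37.54


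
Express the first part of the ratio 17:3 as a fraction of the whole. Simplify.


Total parts = 17 + 3 = 20
First part fraction = 17/20
Simplify: 17/20 = 17/20

17/20


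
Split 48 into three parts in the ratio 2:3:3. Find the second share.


Ratio = 2:3:3
Total parts = 2 + 3 + 3 = 8
Value per part = 48 / 8 = 6
First share = 2 * 6 = 12
Middle share = 3 * 6 = 18
Third share = 3 * 6 = 18

18


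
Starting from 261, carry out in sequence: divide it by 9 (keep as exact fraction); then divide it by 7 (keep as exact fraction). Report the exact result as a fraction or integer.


Start with 261.
Step 1: Divide by 9: 261 / 9 = 29
Step 2: Divide by 7: 29 / 7 = 29/7
Final result = 29/7

29/7


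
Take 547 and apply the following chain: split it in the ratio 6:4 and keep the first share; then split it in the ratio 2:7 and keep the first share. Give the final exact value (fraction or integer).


Start with 547.
Step 1: Split 6:4, first share = 547 * 6/10 = 1641/5
Step 2: Split 2:7, first share = 1641/5 * 2/9 = 1094/15
Final result = 1094/15

1094/15


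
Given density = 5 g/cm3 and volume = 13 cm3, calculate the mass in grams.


Using mass = density * volume
Density = 5 g/cm3
Volume = 13 cm3
Mass = 5 * 13
= 65 g

65


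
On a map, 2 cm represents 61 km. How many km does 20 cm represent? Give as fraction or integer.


Map scale: 2 cm = 61 km
Measured distance on map = 20 cm
Set up proportion: 20 * 61 / 2
= 1220 / 2
= 610 km

610


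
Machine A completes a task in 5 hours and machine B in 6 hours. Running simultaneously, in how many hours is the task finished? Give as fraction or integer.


Rate of A = 1/5 job per hour
Rate of B = 1/6 job per hour
Combined rate = 1/5 + 1/6
Find common denominator: (6 + 5)/(5*6) = 11/30
Combined rate = 11/30 job per hour
Time together = 1 / (11/30) = 30/11 hours

30/11


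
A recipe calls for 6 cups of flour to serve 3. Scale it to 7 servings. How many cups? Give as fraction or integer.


Original: 6 cups for 3 servings
Target servings = 7
Scaling factor = 7/3
New amount = 6 * 7/3
= 42/3
= 14 cups

14


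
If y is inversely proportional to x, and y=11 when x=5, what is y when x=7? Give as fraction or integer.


Inverse proportion: y = k/x
Find k: k = 5 * 11 = 55
Compute y at x=7: y = 55/7
y = 55/7

55/7


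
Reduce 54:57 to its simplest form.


Find GCD(54, 57)
GCD = 3
Divide both by 3: 54/3 = 18, 57/3 = 19
Simplified ratio = 18:19

18:19


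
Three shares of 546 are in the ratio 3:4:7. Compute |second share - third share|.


Total parts = 3 + 4 + 7 = 14
Value per part = 546 / 14 = 39
Shares: 3*39=117, 4*39=156, 7*39=273
Second share = 156, third share = 273
Difference = |156 - 273| = 117

117


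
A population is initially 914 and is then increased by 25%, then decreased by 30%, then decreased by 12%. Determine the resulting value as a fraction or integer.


Start: 914
Step 1: increase by 25% => multiply by 125/100
  914 * 125/100 = 2285/2
Step 2: decrease by 30% => multiply by 70/100
  2285/2 * 70/100 = 3199/4
Step 3: decrease by 12% => multiply by 88/100
  3199/4 * 88/100 = 35189/50
Final value = 35189/50

35189/50


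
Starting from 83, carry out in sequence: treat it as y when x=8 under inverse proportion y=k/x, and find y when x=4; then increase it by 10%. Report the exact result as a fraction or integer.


Start with 83.
Step 1: Inverse prop: k = (83)*8; new y = k/4 = 83*8/4 = 166
Step 2: Increase by 10%: 166 * 110/100 = 913/5
Final result = 913/5

913/5


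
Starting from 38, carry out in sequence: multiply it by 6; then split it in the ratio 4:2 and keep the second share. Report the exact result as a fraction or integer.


Start with 38.
Step 1: Multiply by 6: 38 * 6 = 228
Step 2: Split 4:2, second share = 228 * 2/6 = 76
Final result = 76

76


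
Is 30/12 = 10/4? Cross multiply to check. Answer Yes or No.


Cross multiply to check 30/12 = 10/4
Left cross product: 30 * 4 = 120
Right cross product: 12 * 10 = 120
120 = 120
Equal, so proportions match => Yes

Yes


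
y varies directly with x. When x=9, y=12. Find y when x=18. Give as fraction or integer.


Direct proportion: y = kx
Find k: k = 12/9 = 4/3
Compute y at x=18: y = 4/3 * 18
y = 24

24


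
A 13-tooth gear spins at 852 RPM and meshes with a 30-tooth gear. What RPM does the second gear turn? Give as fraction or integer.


Gear ratio: teeth_A * RPM_A = teeth_B * RPM_B
13 * 852 = 30 * RPM_B
11076 = 30 * RPM_B
RPM_B = 11076 / 30
RPM_B = 1846/5

1846/5


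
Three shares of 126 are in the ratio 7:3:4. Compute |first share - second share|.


Total parts = 7 + 3 + 4 = 14
Value per part = 126 / 14 = 9
Shares: 7*9=63, 3*9=27, 4*9=36
First share = 63, second share = 27
Difference = |63 - 27| = 36

36


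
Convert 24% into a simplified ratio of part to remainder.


Part = 24%, Remainder = 76%
Ratio = 24:76
GCD(24, 76) = 4
Simplify: 6:19 = 6:19

6:19


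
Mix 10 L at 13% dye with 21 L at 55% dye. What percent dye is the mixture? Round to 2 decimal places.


Solute in mixture 1 = 13% of 10 L = 10*13/100 = 13/10 L
Solute in mixture 2 = 55% of 21 L = 21*55/100 = 231/20 L
Total solute = 13/10 + 231/20 = 257/20 L
Total volume = 10 + 21 = 31 L
Final concentration = 257/20/31 * 100 = 41.45%

41.45


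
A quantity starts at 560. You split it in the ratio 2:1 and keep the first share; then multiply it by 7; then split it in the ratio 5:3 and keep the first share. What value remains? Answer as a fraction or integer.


Start with 560.
Step 1: Split 2:1, first share = 560 * 2/3 = 1120/3
Step 2: Multiply by 7: 1120/3 * 7 = 7840/3
Step 3: Split 5:3, first share = 7840/3 * 5/8 = 4900/3
Final result = 4900/3

4900/3


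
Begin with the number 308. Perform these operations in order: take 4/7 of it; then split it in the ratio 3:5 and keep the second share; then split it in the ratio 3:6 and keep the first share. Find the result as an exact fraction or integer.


Start with 308.
Step 1: Take 4/7: 308 * 4/7 = 176
Step 2: Split 3:5, second share = 176 * 5/8 = 110
Step 3: Split 3:6, first share = 110 * 3/9 = 110/3
Final result = 110/3

110/3


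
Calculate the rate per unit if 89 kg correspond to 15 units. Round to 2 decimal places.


Total kg = 89
Number of units = 15
Unit rate = 89 / 15
= 5.93 kg per unit

5.93


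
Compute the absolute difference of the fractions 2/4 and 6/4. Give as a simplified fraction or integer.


Simplify: 2/4 = 1/2 and 6/4 = 3/2
Find common denominator: LCD = 2
Convert: 1/2 and 3/2
Difference = |1 - 3|/2 = 2/2
Simplified = 1

1


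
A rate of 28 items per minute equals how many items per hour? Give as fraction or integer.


Converting from per minute to per hour
Rate = 28 items per minute
Multiply by 60: 28 * 60
= 1680 items per hour

1680


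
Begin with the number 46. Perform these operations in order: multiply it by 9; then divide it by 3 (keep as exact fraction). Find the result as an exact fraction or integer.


Start with 46.
Step 1: Multiply by 9: 46 * 9 = 414
Step 2: Divide by 3: 414 / 3 = 138
Final result = 138

138


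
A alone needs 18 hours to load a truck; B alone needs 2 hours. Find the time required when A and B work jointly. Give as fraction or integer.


Rate of A = 1/18 job per hour
Rate of B = 1/2 job per hour
Combined rate = 1/18 + 1/2
Find common denominator: (2 + 18)/(18*2) = 20/36
Combined rate = 5/9 job per hour
Time together = 1 / (5/9) = 9/5 hours

9/5


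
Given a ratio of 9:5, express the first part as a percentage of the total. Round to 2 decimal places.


Total parts = 9 + 5 = 14
First part fraction = 9/14
Percentage = (9/14) * 100
= 0.642857 * 100
= 64.29%

64.29


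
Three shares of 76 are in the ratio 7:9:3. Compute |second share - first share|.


Total parts = 7 + 9 + 3 = 19
Value per part = 76 / 19 = 4
Shares: 7*4=28, 9*4=36, 3*4=12
Second share = 36, first share = 28
Difference = |36 - 28| = 8

8


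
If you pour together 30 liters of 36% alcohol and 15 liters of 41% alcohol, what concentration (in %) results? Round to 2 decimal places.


Solute in mixture 1 = 36% of 30 L = 30*36/100 = 54/5 L
Solute in mixture 2 = 41% of 15 L = 15*41/100 = 123/20 L
Total solute = 54/5 + 123/20 = 339/20 L
Total volume = 30 + 15 = 45 L
Final concentration = 339/20/45 * 100 = 37.67%

37.67


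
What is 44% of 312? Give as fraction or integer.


Compute 44% of 312
Convert percentage: 44% = 44/100
Multiply: 312 * 44/100
= 13728/100
= 3432/25

3432/25


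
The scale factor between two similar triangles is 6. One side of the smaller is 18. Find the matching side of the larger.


Similar triangles have proportional sides
Scale factor = 6
Smaller side = 18
Corresponding larger side = 18 * 6
= 108

108


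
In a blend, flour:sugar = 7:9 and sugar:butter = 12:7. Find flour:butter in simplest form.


Given a:b = 7:9 and b:c = 12:7
Make b consistent. Multiply first ratio by 12: a:b = 84:108
Multiply second ratio by 9: b:c = 108:63
Now b = 108 in both, so a:b:c = 84:108:63
Therefore a:c = 84:63
Simplify by GCD: a:c = 4:3

4:3


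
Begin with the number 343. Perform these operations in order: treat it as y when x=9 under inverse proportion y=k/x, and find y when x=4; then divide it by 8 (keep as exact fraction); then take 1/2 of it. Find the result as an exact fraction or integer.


Start with 343.
Step 1: Inverse prop: k = (343)*9; new y = k/4 = 343*9/4 = 3087/4
Step 2: Divide by 8: 3087/4 / 8 = 3087/32
Step 3: Take 1/2: 3087/32 * 1/2 = 3087/64
Final result = 3087/64

3087/64


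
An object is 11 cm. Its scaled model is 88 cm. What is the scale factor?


Original length = 11 cm
Scaled length = 88 cm
Scale factor = 88 / 11
= 8

8


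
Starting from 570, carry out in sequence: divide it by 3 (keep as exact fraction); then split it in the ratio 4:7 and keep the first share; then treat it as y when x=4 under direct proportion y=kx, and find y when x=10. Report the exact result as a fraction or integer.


Start with 570.
Step 1: Divide by 3: 570 / 3 = 190
Step 2: Split 4:7, first share = 190 * 4/11 = 760/11
Step 3: Direct prop: k = (760/11)/4; new y = k*10 = 760/11*10/4 = 1900/11
Final result = 1900/11

1900/11


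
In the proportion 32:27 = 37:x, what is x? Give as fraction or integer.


Setting up: 32/27 = 37/x
Cross multiply: 32 * x = 27 * 37
32x = 999
x = 999/32
x = 999/32

999/32


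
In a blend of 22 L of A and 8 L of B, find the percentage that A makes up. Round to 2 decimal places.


Volume of A = 22 L
Volume of B = 8 L
Total volume = 22 + 8 = 30 L
Percentage of A = (22/30) * 100
= 73.33%

73.33


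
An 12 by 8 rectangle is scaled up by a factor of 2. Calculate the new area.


Original dimensions: 12 x 8
Enlargement factor = 2
New width = 12 * 2 = 24
New height = 8 * 2 = 16
New area = 24 * 16 = 384

384


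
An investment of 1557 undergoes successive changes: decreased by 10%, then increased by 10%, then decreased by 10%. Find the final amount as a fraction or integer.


Start: 1557
Step 1: decrease by 10% => multiply by 90/100
  1557 * 90/100 = 14013/10
Step 2: increase by 10% => multiply by 110/100
  14013/10 * 110/100 = 154143/100
Step 3: decrease by 10% => multiply by 90/100
  154143/100 * 90/100 = 1387287/1000
Final value = 1387287/1000

1387287/1000


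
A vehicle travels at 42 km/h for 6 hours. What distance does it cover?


Using distance = speed * time
Speed = 42 km/h
Time = 6 hours
Distance = 42 * 6
= 252 km

252


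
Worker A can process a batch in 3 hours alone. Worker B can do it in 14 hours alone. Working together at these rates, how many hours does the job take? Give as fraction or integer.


Rate of A = 1/3 job per hour
Rate of B = 1/14 job per hour
Combined rate = 1/3 + 1/14
Find common denominator: (14 + 3)/(3*14) = 17/42
Combined rate = 17/42 job per hour
Time together = 1 / (17/42) = 42/17 hours

42/17


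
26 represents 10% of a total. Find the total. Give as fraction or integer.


Given: 26 is 10% of the whole
Set up: 26 = 10/100 * whole
whole = 26 * 100 / 10
whole = 2600 / 10
whole = 260

260


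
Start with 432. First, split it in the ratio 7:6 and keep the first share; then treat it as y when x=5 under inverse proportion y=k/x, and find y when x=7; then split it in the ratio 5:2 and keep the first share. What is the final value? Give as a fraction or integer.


Start with 432.
Step 1: Split 7:6, first share = 432 * 7/13 = 3024/13
Step 2: Inverse prop: k = (3024/13)*5; new y = k/7 = 3024/13*5/7 = 2160/13
Step 3: Split 5:2, first share = 2160/13 * 5/7 = 10800/91
Final result = 10800/91

10800/91


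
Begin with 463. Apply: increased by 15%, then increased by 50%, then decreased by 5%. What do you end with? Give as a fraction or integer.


Start: 463
Step 1: increase by 15% => multiply by 115/100
  463 * 115/100 = 10649/20
Step 2: increase by 50% => multiply by 150/100
  10649/20 * 150/100 = 31947/40
Step 3: decrease by 5% => multiply by 95/100
  31947/40 * 95/100 = 606993/800
Final value = 606993/800

606993/800


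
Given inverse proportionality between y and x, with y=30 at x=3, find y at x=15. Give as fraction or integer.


Inverse proportion: y = k/x
Find k: k = 3 * 30 = 90
Compute y at x=15: y = 90/15
y = 6

6


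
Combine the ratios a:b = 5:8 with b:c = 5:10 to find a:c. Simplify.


Given a:b = 5:8 and b:c = 5:10
Make b consistent. Multiply first ratio by 5: a:b = 25:40
Multiply second ratio by 8: b:c = 40:80
Now b = 40 in both, so a:b:c = 25:40:80
Therefore a:c = 25:80
Simplify by GCD: a:c = 5:16

5:16


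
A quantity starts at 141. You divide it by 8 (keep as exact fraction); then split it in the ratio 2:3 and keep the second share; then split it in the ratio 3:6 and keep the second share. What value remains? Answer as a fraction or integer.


Start with 141.
Step 1: Divide by 8: 141 / 8 = 141/8
Step 2: Split 2:3, second share = 141/8 * 3/5 = 423/40
Step 3: Split 3:6, second share = 423/40 * 6/9 = 141/20
Final result = 141/20

141/20


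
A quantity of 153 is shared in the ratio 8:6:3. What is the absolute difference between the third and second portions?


Total parts = 8 + 6 + 3 = 17
Value per part = 153 / 17 = 9
Shares: 8*9=72, 6*9=54, 3*9=27
Third share = 27, second share = 54
Difference = |27 - 54| = 27

27


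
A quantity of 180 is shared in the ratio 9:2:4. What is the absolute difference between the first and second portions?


Total parts = 9 + 2 + 4 = 15
Value per part = 180 / 15 = 12
Shares: 9*12=108, 2*12=24, 4*12=48
First share = 108, second share = 24
Difference = |108 - 24| = 84

84


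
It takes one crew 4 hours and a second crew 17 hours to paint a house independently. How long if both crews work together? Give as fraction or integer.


Rate of A = 1/4 job per hour
Rate of B = 1/17 job per hour
Combined rate = 1/4 + 1/17
Find common denominator: (17 + 4)/(4*17) = 21/68
Combined rate = 21/68 job per hour
Time together = 1 / (21/68) = 68/21 hours

68/21


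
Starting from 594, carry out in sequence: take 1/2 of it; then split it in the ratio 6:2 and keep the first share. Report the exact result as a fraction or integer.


Start with 594.
Step 1: Take 1/2: 594 * 1/2 = 297
Step 2: Split 6:2, first share = 297 * 6/8 = 891/4
Final result = 891/4

891/4


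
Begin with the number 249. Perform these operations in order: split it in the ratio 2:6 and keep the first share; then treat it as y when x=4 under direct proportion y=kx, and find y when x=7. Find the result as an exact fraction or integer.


Start with 249.
Step 1: Split 2:6, first share = 249 * 2/8 = 249/4
Step 2: Direct prop: k = (249/4)/4; new y = k*7 = 249/4*7/4 = 1743/16
Final result = 1743/16

1743/16


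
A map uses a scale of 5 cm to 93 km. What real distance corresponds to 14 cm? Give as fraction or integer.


Map scale: 5 cm = 93 km
Measured distance on map = 14 cm
Set up proportion: 14 * 93 / 5
= 1302 / 5
= 1302/5 km

1302/5


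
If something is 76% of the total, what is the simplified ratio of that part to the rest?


Part = 76%, Remainder = 24%
Ratio = 76:24
GCD(76, 24) = 4
Simplify: 19:6 = 19:6

19:6


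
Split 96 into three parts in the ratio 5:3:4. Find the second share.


Ratio = 5:3:4
Total parts = 5 + 3 + 4 = 12
Value per part = 96 / 12 = 8
First share = 5 * 8 = 40
Middle share = 3 * 8 = 24
Third share = 4 * 8 = 32

24


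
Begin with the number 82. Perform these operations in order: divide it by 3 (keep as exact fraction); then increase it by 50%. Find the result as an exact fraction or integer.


Start with 82.
Step 1: Divide by 3: 82 / 3 = 82/3
Step 2: Increase by 50%: 82/3 * 150/100 = 41
Final result = 41

41


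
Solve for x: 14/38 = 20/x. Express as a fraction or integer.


Setting up: 14/38 = 20/x
Cross multiply: 14 * x = 38 * 20
14x = 760
x = 760/14
x = 380/7

380/7


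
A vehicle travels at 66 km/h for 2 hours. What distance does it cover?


Using distance = speed * time
Speed = 66 km/h
Time = 2 hours
Distance = 66 * 2
= 132 km

132


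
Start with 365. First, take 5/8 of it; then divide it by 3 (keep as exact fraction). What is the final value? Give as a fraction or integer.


Start with 365.
Step 1: Take 5/8: 365 * 5/8 = 1825/8
Step 2: Divide by 3: 1825/8 / 3 = 1825/24
Final result = 1825/24

1825/24


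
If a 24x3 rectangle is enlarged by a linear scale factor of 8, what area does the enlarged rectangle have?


Original dimensions: 24 x 3
Enlargement factor = 8
New width = 24 * 8 = 192
New height = 3 * 8 = 24
New area = 192 * 24 = 4608

4608


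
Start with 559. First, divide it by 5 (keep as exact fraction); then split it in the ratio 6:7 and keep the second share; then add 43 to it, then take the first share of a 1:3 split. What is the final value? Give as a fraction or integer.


Start with 559.
Step 1: Divide by 5: 559 / 5 = 559/5
Step 2: Split 6:7, second share = 559/5 * 7/13 = 301/5
Step 3: Add 43: 301/5+43=516/5; split 1:3 first = 516/5*1/4 = 129/5
Final result = 129/5

129/5


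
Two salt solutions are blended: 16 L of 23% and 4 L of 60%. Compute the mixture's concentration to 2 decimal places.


Solute in mixture 1 = 23% of 16 L = 16*23/100 = 92/25 L
Solute in mixture 2 = 60% of 4 L = 4*60/100 = 12/5 L
Total solute = 92/25 + 12/5 = 152/25 L
Total volume = 16 + 4 = 20 L
Final concentration = 152/25/20 * 100 = 30.40%

30.40


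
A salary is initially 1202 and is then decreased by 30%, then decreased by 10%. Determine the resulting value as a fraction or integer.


Start: 1202
Step 1: decrease by 30% => multiply by 70/100
  1202 * 70/100 = 4207/5
Step 2: decrease by 10% => multiply by 90/100
  4207/5 * 90/100 = 37863/50
Final value = 37863/50

37863/50


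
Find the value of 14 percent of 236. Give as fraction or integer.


Compute 14% of 236
Convert percentage: 14% = 14/100
Multiply: 236 * 14/100
= 3304/100
= 826/25

826/25


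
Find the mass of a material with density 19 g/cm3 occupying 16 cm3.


Using mass = density * volume
Density = 19 g/cm3
Volume = 16 cm3
Mass = 19 * 16
= 304 g

304


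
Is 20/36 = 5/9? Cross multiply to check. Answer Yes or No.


Cross multiply to check 20/36 = 5/9
Left cross product: 20 * 9 = 180
Right cross product: 36 * 5 = 180
180 = 180
Equal, so proportions match => Yes

Yes


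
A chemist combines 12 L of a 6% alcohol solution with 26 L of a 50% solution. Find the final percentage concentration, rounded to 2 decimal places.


Solute in mixture 1 = 6% of 12 L = 12*6/100 = 18/25 L
Solute in mixture 2 = 50% of 26 L = 26*50/100 = 13 L
Total solute = 18/25 + 13 = 343/25 L
Total volume = 12 + 26 = 38 L
Final concentration = 343/25/38 * 100 = 36.11%

36.11


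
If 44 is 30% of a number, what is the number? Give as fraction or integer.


Given: 44 is 30% of the whole
Set up: 44 = 30/100 * whole
whole = 44 * 100 / 30
whole = 4400 / 30
whole = 440/3

440/3


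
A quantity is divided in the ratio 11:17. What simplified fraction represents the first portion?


Total parts = 11 + 17 = 28
First part fraction = 11/28
Simplify: 11/28 = 11/28

11/28


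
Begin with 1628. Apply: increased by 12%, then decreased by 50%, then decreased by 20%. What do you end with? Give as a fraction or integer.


Start: 1628
Step 1: increase by 12% => multiply by 112/100
  1628 * 112/100 = 45584/25
Step 2: decrease by 50% => multiply by 50/100
  45584/25 * 50/100 = 22792/25
Step 3: decrease by 20% => multiply by 80/100
  22792/25 * 80/100 = 91168/125
Final value = 91168/125

91168/125


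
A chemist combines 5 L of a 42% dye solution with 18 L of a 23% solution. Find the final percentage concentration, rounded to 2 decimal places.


Solute in mixture 1 = 42% of 5 L = 5*42/100 = 21/10 L
Solute in mixture 2 = 23% of 18 L = 18*23/100 = 207/50 L
Total solute = 21/10 + 207/50 = 156/25 L
Total volume = 5 + 18 = 23 L
Final concentration = 156/25/23 * 100 = 27.13%

27.13


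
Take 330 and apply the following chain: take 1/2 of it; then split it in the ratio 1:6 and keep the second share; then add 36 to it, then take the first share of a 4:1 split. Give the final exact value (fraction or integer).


Start with 330.
Step 1: Take 1/2: 330 * 1/2 = 165
Step 2: Split 1:6, second share = 165 * 6/7 = 990/7
Step 3: Add 36: 990/7+36=1242/7; split 4:1 first = 1242/7*4/5 = 4968/35
Final result = 4968/35

4968/35


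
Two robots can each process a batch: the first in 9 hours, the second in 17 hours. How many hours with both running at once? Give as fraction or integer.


Rate of A = 1/9 job per hour
Rate of B = 1/17 job per hour
Combined rate = 1/9 + 1/17
Find common denominator: (17 + 9)/(9*17) = 26/153
Combined rate = 26/153 job per hour
Time together = 1 / (26/153) = 153/26 hours

153/26


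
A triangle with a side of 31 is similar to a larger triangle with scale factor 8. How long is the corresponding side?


Similar triangles have proportional sides
Scale factor = 8
Smaller side = 31
Corresponding larger side = 31 * 8
= 248

248


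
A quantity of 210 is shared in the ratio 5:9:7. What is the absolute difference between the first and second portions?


Total parts = 5 + 9 + 7 = 21
Value per part = 210 / 21 = 10
Shares: 5*10=50, 9*10=90, 7*10=70
First share = 50, second share = 90
Difference = |50 - 90| = 40

40


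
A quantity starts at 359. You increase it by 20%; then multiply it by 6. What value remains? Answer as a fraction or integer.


Start with 359.
Step 1: Increase by 20%: 359 * 120/100 = 2154/5
Step 2: Multiply by 6: 2154/5 * 6 = 12924/5
Final result = 12924/5

12924/5


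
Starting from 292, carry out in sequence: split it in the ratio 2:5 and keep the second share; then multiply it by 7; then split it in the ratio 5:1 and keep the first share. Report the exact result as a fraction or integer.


Start with 292.
Step 1: Split 2:5, second share = 292 * 5/7 = 1460/7
Step 2: Multiply by 7: 1460/7 * 7 = 1460
Step 3: Split 5:1, first share = 1460 * 5/6 = 3650/3
Final result = 3650/3

3650/3


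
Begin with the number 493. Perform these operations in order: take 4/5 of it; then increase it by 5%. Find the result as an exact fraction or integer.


Start with 493.
Step 1: Take 4/5: 493 * 4/5 = 1972/5
Step 2: Increase by 5%: 1972/5 * 105/100 = 10353/25
Final result = 10353/25

10353/25


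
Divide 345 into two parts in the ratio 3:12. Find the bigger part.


Total parts = 3 + 12 = 15
Value per part = 345 / 15 = 23
First share = 3 * 23 = 69
Second share = 12 * 23 = 276
Larger share = 276

276


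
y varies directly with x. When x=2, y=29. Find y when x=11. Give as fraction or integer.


Direct proportion: y = kx
Find k: k = 29/2 = 29/2
Compute y at x=11: y = 29/2 * 11
y = 319/2

319/2


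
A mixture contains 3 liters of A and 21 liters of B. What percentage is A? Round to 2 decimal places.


Volume of A = 3 L
Volume of B = 21 L
Total volume = 3 + 21 = 24 L
Percentage of A = (3/24) * 100
= 12.50%

12.50


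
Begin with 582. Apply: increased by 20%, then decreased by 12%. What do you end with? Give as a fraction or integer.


Start: 582
Step 1: increase by 20% => multiply by 120/100
  582 * 120/100 = 3492/5
Step 2: decrease by 12% => multiply by 88/100
  3492/5 * 88/100 = 76824/125
Final value = 76824/125

76824/125
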